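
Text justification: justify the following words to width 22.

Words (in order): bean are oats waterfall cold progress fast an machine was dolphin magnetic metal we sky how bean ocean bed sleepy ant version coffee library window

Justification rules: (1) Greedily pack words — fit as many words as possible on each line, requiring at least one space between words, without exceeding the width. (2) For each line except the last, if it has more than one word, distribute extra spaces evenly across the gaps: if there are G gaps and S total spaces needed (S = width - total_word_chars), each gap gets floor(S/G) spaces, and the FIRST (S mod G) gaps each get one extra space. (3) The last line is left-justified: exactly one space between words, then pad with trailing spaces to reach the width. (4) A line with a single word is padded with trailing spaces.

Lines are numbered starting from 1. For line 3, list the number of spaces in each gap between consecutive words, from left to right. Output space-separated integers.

Answer: 4 4

Derivation:
Line 1: ['bean', 'are', 'oats'] (min_width=13, slack=9)
Line 2: ['waterfall', 'cold'] (min_width=14, slack=8)
Line 3: ['progress', 'fast', 'an'] (min_width=16, slack=6)
Line 4: ['machine', 'was', 'dolphin'] (min_width=19, slack=3)
Line 5: ['magnetic', 'metal', 'we', 'sky'] (min_width=21, slack=1)
Line 6: ['how', 'bean', 'ocean', 'bed'] (min_width=18, slack=4)
Line 7: ['sleepy', 'ant', 'version'] (min_width=18, slack=4)
Line 8: ['coffee', 'library', 'window'] (min_width=21, slack=1)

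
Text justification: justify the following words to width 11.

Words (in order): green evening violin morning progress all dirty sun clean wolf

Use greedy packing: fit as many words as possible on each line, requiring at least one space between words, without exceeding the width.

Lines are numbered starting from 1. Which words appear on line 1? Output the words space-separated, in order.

Answer: green

Derivation:
Line 1: ['green'] (min_width=5, slack=6)
Line 2: ['evening'] (min_width=7, slack=4)
Line 3: ['violin'] (min_width=6, slack=5)
Line 4: ['morning'] (min_width=7, slack=4)
Line 5: ['progress'] (min_width=8, slack=3)
Line 6: ['all', 'dirty'] (min_width=9, slack=2)
Line 7: ['sun', 'clean'] (min_width=9, slack=2)
Line 8: ['wolf'] (min_width=4, slack=7)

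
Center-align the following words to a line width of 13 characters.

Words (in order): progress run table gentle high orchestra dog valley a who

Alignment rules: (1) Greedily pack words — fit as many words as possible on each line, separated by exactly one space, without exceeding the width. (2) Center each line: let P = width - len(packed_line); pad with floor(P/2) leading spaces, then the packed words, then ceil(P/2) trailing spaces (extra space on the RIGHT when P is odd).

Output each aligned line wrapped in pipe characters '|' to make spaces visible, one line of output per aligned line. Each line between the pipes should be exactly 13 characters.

Line 1: ['progress', 'run'] (min_width=12, slack=1)
Line 2: ['table', 'gentle'] (min_width=12, slack=1)
Line 3: ['high'] (min_width=4, slack=9)
Line 4: ['orchestra', 'dog'] (min_width=13, slack=0)
Line 5: ['valley', 'a', 'who'] (min_width=12, slack=1)

Answer: |progress run |
|table gentle |
|    high     |
|orchestra dog|
|valley a who |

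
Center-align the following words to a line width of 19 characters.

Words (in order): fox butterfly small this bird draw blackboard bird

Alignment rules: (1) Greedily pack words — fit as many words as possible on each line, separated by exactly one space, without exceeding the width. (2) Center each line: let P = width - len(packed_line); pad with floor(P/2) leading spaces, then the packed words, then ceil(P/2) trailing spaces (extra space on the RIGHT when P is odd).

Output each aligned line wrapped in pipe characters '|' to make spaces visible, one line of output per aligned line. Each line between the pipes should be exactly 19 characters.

Line 1: ['fox', 'butterfly', 'small'] (min_width=19, slack=0)
Line 2: ['this', 'bird', 'draw'] (min_width=14, slack=5)
Line 3: ['blackboard', 'bird'] (min_width=15, slack=4)

Answer: |fox butterfly small|
|  this bird draw   |
|  blackboard bird  |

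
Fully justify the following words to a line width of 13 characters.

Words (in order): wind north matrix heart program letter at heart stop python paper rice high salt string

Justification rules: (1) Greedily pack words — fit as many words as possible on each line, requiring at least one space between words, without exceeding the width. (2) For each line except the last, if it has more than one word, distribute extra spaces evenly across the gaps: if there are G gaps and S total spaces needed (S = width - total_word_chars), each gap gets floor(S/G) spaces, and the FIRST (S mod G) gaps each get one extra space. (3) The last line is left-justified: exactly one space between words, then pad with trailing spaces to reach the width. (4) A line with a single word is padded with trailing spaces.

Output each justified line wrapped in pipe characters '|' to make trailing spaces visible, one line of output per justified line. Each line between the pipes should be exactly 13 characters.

Line 1: ['wind', 'north'] (min_width=10, slack=3)
Line 2: ['matrix', 'heart'] (min_width=12, slack=1)
Line 3: ['program'] (min_width=7, slack=6)
Line 4: ['letter', 'at'] (min_width=9, slack=4)
Line 5: ['heart', 'stop'] (min_width=10, slack=3)
Line 6: ['python', 'paper'] (min_width=12, slack=1)
Line 7: ['rice', 'high'] (min_width=9, slack=4)
Line 8: ['salt', 'string'] (min_width=11, slack=2)

Answer: |wind    north|
|matrix  heart|
|program      |
|letter     at|
|heart    stop|
|python  paper|
|rice     high|
|salt string  |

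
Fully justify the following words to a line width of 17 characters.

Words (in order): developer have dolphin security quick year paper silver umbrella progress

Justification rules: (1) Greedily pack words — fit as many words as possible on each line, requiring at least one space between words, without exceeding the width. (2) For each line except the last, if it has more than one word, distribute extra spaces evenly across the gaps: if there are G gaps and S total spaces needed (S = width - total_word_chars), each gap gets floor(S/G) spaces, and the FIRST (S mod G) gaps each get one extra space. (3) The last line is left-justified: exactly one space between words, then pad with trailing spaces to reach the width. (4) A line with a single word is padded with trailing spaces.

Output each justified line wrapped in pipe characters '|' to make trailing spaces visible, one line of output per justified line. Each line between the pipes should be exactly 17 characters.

Answer: |developer    have|
|dolphin  security|
|quick  year paper|
|silver   umbrella|
|progress         |

Derivation:
Line 1: ['developer', 'have'] (min_width=14, slack=3)
Line 2: ['dolphin', 'security'] (min_width=16, slack=1)
Line 3: ['quick', 'year', 'paper'] (min_width=16, slack=1)
Line 4: ['silver', 'umbrella'] (min_width=15, slack=2)
Line 5: ['progress'] (min_width=8, slack=9)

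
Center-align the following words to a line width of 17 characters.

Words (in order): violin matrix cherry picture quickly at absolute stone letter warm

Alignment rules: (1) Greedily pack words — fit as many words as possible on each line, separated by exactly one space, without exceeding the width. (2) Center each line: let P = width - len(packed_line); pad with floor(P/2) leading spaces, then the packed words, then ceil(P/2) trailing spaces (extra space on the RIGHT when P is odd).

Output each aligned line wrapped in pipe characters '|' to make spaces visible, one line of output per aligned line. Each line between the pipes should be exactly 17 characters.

Line 1: ['violin', 'matrix'] (min_width=13, slack=4)
Line 2: ['cherry', 'picture'] (min_width=14, slack=3)
Line 3: ['quickly', 'at'] (min_width=10, slack=7)
Line 4: ['absolute', 'stone'] (min_width=14, slack=3)
Line 5: ['letter', 'warm'] (min_width=11, slack=6)

Answer: |  violin matrix  |
| cherry picture  |
|   quickly at    |
| absolute stone  |
|   letter warm   |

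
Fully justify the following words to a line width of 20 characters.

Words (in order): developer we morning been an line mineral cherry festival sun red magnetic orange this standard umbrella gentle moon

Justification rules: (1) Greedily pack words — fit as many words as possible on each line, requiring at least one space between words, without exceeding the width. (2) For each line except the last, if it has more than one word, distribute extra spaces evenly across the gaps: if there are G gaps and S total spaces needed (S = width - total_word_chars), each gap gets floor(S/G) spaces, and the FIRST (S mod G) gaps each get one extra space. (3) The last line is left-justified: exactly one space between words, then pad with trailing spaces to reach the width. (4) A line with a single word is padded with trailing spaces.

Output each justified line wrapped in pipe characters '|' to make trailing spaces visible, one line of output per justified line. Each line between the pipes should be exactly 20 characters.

Answer: |developer we morning|
|been an line mineral|
|cherry  festival sun|
|red  magnetic orange|
|this        standard|
|umbrella gentle moon|

Derivation:
Line 1: ['developer', 'we', 'morning'] (min_width=20, slack=0)
Line 2: ['been', 'an', 'line', 'mineral'] (min_width=20, slack=0)
Line 3: ['cherry', 'festival', 'sun'] (min_width=19, slack=1)
Line 4: ['red', 'magnetic', 'orange'] (min_width=19, slack=1)
Line 5: ['this', 'standard'] (min_width=13, slack=7)
Line 6: ['umbrella', 'gentle', 'moon'] (min_width=20, slack=0)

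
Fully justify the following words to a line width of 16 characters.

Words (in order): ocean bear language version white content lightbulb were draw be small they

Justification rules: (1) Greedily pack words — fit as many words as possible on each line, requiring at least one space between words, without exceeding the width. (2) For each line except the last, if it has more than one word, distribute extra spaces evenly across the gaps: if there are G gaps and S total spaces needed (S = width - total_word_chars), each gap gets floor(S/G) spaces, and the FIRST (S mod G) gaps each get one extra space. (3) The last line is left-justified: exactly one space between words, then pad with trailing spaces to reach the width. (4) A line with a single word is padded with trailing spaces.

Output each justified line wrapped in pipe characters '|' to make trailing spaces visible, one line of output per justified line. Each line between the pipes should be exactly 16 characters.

Answer: |ocean       bear|
|language version|
|white    content|
|lightbulb   were|
|draw   be  small|
|they            |

Derivation:
Line 1: ['ocean', 'bear'] (min_width=10, slack=6)
Line 2: ['language', 'version'] (min_width=16, slack=0)
Line 3: ['white', 'content'] (min_width=13, slack=3)
Line 4: ['lightbulb', 'were'] (min_width=14, slack=2)
Line 5: ['draw', 'be', 'small'] (min_width=13, slack=3)
Line 6: ['they'] (min_width=4, slack=12)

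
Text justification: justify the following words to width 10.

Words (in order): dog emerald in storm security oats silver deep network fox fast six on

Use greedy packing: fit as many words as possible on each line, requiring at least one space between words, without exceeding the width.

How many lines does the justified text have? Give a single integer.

Answer: 10

Derivation:
Line 1: ['dog'] (min_width=3, slack=7)
Line 2: ['emerald', 'in'] (min_width=10, slack=0)
Line 3: ['storm'] (min_width=5, slack=5)
Line 4: ['security'] (min_width=8, slack=2)
Line 5: ['oats'] (min_width=4, slack=6)
Line 6: ['silver'] (min_width=6, slack=4)
Line 7: ['deep'] (min_width=4, slack=6)
Line 8: ['network'] (min_width=7, slack=3)
Line 9: ['fox', 'fast'] (min_width=8, slack=2)
Line 10: ['six', 'on'] (min_width=6, slack=4)
Total lines: 10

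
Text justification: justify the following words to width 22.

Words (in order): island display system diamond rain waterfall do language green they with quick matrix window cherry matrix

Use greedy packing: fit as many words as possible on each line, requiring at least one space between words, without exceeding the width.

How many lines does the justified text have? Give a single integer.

Line 1: ['island', 'display', 'system'] (min_width=21, slack=1)
Line 2: ['diamond', 'rain', 'waterfall'] (min_width=22, slack=0)
Line 3: ['do', 'language', 'green', 'they'] (min_width=22, slack=0)
Line 4: ['with', 'quick', 'matrix'] (min_width=17, slack=5)
Line 5: ['window', 'cherry', 'matrix'] (min_width=20, slack=2)
Total lines: 5

Answer: 5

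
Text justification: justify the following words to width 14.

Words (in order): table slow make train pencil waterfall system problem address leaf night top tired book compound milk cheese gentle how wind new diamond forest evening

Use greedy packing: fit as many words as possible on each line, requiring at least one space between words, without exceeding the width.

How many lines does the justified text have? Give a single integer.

Line 1: ['table', 'slow'] (min_width=10, slack=4)
Line 2: ['make', 'train'] (min_width=10, slack=4)
Line 3: ['pencil'] (min_width=6, slack=8)
Line 4: ['waterfall'] (min_width=9, slack=5)
Line 5: ['system', 'problem'] (min_width=14, slack=0)
Line 6: ['address', 'leaf'] (min_width=12, slack=2)
Line 7: ['night', 'top'] (min_width=9, slack=5)
Line 8: ['tired', 'book'] (min_width=10, slack=4)
Line 9: ['compound', 'milk'] (min_width=13, slack=1)
Line 10: ['cheese', 'gentle'] (min_width=13, slack=1)
Line 11: ['how', 'wind', 'new'] (min_width=12, slack=2)
Line 12: ['diamond', 'forest'] (min_width=14, slack=0)
Line 13: ['evening'] (min_width=7, slack=7)
Total lines: 13

Answer: 13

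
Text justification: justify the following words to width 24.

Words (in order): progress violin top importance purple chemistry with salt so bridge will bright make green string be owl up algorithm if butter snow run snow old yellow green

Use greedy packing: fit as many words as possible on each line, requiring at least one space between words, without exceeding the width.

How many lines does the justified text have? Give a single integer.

Answer: 8

Derivation:
Line 1: ['progress', 'violin', 'top'] (min_width=19, slack=5)
Line 2: ['importance', 'purple'] (min_width=17, slack=7)
Line 3: ['chemistry', 'with', 'salt', 'so'] (min_width=22, slack=2)
Line 4: ['bridge', 'will', 'bright', 'make'] (min_width=23, slack=1)
Line 5: ['green', 'string', 'be', 'owl', 'up'] (min_width=22, slack=2)
Line 6: ['algorithm', 'if', 'butter', 'snow'] (min_width=24, slack=0)
Line 7: ['run', 'snow', 'old', 'yellow'] (min_width=19, slack=5)
Line 8: ['green'] (min_width=5, slack=19)
Total lines: 8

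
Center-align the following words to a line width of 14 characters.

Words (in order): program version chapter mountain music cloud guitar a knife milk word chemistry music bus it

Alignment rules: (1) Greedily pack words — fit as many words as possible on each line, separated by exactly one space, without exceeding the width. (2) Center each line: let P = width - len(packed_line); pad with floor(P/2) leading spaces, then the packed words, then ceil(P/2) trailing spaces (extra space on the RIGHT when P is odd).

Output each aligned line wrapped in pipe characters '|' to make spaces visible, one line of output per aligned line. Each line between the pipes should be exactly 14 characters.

Answer: |   program    |
|   version    |
|   chapter    |
|mountain music|
|cloud guitar a|
|  knife milk  |
|word chemistry|
| music bus it |

Derivation:
Line 1: ['program'] (min_width=7, slack=7)
Line 2: ['version'] (min_width=7, slack=7)
Line 3: ['chapter'] (min_width=7, slack=7)
Line 4: ['mountain', 'music'] (min_width=14, slack=0)
Line 5: ['cloud', 'guitar', 'a'] (min_width=14, slack=0)
Line 6: ['knife', 'milk'] (min_width=10, slack=4)
Line 7: ['word', 'chemistry'] (min_width=14, slack=0)
Line 8: ['music', 'bus', 'it'] (min_width=12, slack=2)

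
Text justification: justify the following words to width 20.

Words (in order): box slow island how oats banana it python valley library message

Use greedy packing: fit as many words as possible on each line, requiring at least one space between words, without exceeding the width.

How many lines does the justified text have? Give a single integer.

Line 1: ['box', 'slow', 'island', 'how'] (min_width=19, slack=1)
Line 2: ['oats', 'banana', 'it'] (min_width=14, slack=6)
Line 3: ['python', 'valley'] (min_width=13, slack=7)
Line 4: ['library', 'message'] (min_width=15, slack=5)
Total lines: 4

Answer: 4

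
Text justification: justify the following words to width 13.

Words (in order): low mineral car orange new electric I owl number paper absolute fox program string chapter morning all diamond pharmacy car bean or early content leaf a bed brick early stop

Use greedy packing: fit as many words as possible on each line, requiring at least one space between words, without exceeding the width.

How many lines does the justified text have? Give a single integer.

Line 1: ['low', 'mineral'] (min_width=11, slack=2)
Line 2: ['car', 'orange'] (min_width=10, slack=3)
Line 3: ['new', 'electric'] (min_width=12, slack=1)
Line 4: ['I', 'owl', 'number'] (min_width=12, slack=1)
Line 5: ['paper'] (min_width=5, slack=8)
Line 6: ['absolute', 'fox'] (min_width=12, slack=1)
Line 7: ['program'] (min_width=7, slack=6)
Line 8: ['string'] (min_width=6, slack=7)
Line 9: ['chapter'] (min_width=7, slack=6)
Line 10: ['morning', 'all'] (min_width=11, slack=2)
Line 11: ['diamond'] (min_width=7, slack=6)
Line 12: ['pharmacy', 'car'] (min_width=12, slack=1)
Line 13: ['bean', 'or', 'early'] (min_width=13, slack=0)
Line 14: ['content', 'leaf'] (min_width=12, slack=1)
Line 15: ['a', 'bed', 'brick'] (min_width=11, slack=2)
Line 16: ['early', 'stop'] (min_width=10, slack=3)
Total lines: 16

Answer: 16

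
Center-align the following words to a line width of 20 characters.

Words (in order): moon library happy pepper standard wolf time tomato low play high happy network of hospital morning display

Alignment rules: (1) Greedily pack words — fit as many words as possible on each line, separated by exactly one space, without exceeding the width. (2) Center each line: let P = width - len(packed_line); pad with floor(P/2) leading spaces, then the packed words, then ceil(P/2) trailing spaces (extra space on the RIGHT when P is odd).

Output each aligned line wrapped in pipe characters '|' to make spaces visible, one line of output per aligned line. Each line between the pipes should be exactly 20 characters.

Line 1: ['moon', 'library', 'happy'] (min_width=18, slack=2)
Line 2: ['pepper', 'standard', 'wolf'] (min_width=20, slack=0)
Line 3: ['time', 'tomato', 'low', 'play'] (min_width=20, slack=0)
Line 4: ['high', 'happy', 'network'] (min_width=18, slack=2)
Line 5: ['of', 'hospital', 'morning'] (min_width=19, slack=1)
Line 6: ['display'] (min_width=7, slack=13)

Answer: | moon library happy |
|pepper standard wolf|
|time tomato low play|
| high happy network |
|of hospital morning |
|      display       |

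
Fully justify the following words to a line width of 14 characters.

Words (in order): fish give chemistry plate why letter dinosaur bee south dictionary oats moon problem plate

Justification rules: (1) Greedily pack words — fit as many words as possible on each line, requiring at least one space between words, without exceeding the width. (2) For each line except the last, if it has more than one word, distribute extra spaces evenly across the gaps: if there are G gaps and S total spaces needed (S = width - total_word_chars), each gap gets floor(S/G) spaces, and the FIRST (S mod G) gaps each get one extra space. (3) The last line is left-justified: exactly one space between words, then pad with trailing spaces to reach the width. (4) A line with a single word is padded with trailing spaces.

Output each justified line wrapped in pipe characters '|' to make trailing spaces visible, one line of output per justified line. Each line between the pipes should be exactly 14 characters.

Line 1: ['fish', 'give'] (min_width=9, slack=5)
Line 2: ['chemistry'] (min_width=9, slack=5)
Line 3: ['plate', 'why'] (min_width=9, slack=5)
Line 4: ['letter'] (min_width=6, slack=8)
Line 5: ['dinosaur', 'bee'] (min_width=12, slack=2)
Line 6: ['south'] (min_width=5, slack=9)
Line 7: ['dictionary'] (min_width=10, slack=4)
Line 8: ['oats', 'moon'] (min_width=9, slack=5)
Line 9: ['problem', 'plate'] (min_width=13, slack=1)

Answer: |fish      give|
|chemistry     |
|plate      why|
|letter        |
|dinosaur   bee|
|south         |
|dictionary    |
|oats      moon|
|problem plate |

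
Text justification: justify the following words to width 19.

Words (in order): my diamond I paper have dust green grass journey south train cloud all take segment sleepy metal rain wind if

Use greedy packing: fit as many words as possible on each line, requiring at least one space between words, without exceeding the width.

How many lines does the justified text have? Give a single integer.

Answer: 6

Derivation:
Line 1: ['my', 'diamond', 'I', 'paper'] (min_width=18, slack=1)
Line 2: ['have', 'dust', 'green'] (min_width=15, slack=4)
Line 3: ['grass', 'journey', 'south'] (min_width=19, slack=0)
Line 4: ['train', 'cloud', 'all'] (min_width=15, slack=4)
Line 5: ['take', 'segment', 'sleepy'] (min_width=19, slack=0)
Line 6: ['metal', 'rain', 'wind', 'if'] (min_width=18, slack=1)
Total lines: 6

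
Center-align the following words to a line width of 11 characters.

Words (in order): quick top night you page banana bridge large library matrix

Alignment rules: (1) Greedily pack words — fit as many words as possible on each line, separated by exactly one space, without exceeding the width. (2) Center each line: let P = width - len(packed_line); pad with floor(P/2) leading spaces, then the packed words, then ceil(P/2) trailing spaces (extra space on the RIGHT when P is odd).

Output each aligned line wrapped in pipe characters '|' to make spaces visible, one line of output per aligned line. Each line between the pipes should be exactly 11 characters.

Answer: | quick top |
| night you |
|page banana|
|  bridge   |
|   large   |
|  library  |
|  matrix   |

Derivation:
Line 1: ['quick', 'top'] (min_width=9, slack=2)
Line 2: ['night', 'you'] (min_width=9, slack=2)
Line 3: ['page', 'banana'] (min_width=11, slack=0)
Line 4: ['bridge'] (min_width=6, slack=5)
Line 5: ['large'] (min_width=5, slack=6)
Line 6: ['library'] (min_width=7, slack=4)
Line 7: ['matrix'] (min_width=6, slack=5)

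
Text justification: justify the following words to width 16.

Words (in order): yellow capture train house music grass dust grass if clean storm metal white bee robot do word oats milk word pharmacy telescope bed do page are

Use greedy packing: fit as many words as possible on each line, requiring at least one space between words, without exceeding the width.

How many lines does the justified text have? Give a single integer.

Answer: 11

Derivation:
Line 1: ['yellow', 'capture'] (min_width=14, slack=2)
Line 2: ['train', 'house'] (min_width=11, slack=5)
Line 3: ['music', 'grass', 'dust'] (min_width=16, slack=0)
Line 4: ['grass', 'if', 'clean'] (min_width=14, slack=2)
Line 5: ['storm', 'metal'] (min_width=11, slack=5)
Line 6: ['white', 'bee', 'robot'] (min_width=15, slack=1)
Line 7: ['do', 'word', 'oats'] (min_width=12, slack=4)
Line 8: ['milk', 'word'] (min_width=9, slack=7)
Line 9: ['pharmacy'] (min_width=8, slack=8)
Line 10: ['telescope', 'bed', 'do'] (min_width=16, slack=0)
Line 11: ['page', 'are'] (min_width=8, slack=8)
Total lines: 11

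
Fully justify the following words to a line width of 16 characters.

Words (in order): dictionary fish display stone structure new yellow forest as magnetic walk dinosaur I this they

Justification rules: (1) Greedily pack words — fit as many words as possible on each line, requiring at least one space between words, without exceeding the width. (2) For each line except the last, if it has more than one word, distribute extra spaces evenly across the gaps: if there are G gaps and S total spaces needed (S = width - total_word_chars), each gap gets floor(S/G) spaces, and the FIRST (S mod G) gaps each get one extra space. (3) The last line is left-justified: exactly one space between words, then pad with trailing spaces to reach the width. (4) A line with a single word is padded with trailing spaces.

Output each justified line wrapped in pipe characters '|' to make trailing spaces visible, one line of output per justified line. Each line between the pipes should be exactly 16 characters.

Line 1: ['dictionary', 'fish'] (min_width=15, slack=1)
Line 2: ['display', 'stone'] (min_width=13, slack=3)
Line 3: ['structure', 'new'] (min_width=13, slack=3)
Line 4: ['yellow', 'forest', 'as'] (min_width=16, slack=0)
Line 5: ['magnetic', 'walk'] (min_width=13, slack=3)
Line 6: ['dinosaur', 'I', 'this'] (min_width=15, slack=1)
Line 7: ['they'] (min_width=4, slack=12)

Answer: |dictionary  fish|
|display    stone|
|structure    new|
|yellow forest as|
|magnetic    walk|
|dinosaur  I this|
|they            |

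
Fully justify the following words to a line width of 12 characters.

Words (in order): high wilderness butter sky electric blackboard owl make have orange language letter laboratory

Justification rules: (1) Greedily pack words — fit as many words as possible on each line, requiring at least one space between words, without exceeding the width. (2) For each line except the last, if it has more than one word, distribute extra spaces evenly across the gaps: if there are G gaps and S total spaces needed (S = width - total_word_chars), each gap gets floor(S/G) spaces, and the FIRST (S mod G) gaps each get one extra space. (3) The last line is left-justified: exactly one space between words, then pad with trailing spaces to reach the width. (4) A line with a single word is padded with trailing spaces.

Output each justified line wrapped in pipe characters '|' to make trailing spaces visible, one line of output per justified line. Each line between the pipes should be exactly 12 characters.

Line 1: ['high'] (min_width=4, slack=8)
Line 2: ['wilderness'] (min_width=10, slack=2)
Line 3: ['butter', 'sky'] (min_width=10, slack=2)
Line 4: ['electric'] (min_width=8, slack=4)
Line 5: ['blackboard'] (min_width=10, slack=2)
Line 6: ['owl', 'make'] (min_width=8, slack=4)
Line 7: ['have', 'orange'] (min_width=11, slack=1)
Line 8: ['language'] (min_width=8, slack=4)
Line 9: ['letter'] (min_width=6, slack=6)
Line 10: ['laboratory'] (min_width=10, slack=2)

Answer: |high        |
|wilderness  |
|butter   sky|
|electric    |
|blackboard  |
|owl     make|
|have  orange|
|language    |
|letter      |
|laboratory  |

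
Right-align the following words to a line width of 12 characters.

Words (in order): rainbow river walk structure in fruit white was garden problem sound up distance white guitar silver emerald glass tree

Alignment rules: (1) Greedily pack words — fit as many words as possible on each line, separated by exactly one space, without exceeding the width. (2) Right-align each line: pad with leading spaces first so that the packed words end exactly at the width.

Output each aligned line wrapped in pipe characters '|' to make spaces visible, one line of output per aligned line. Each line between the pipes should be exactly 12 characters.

Answer: |     rainbow|
|  river walk|
|structure in|
| fruit white|
|  was garden|
|     problem|
|    sound up|
|    distance|
|white guitar|
|      silver|
|     emerald|
|  glass tree|

Derivation:
Line 1: ['rainbow'] (min_width=7, slack=5)
Line 2: ['river', 'walk'] (min_width=10, slack=2)
Line 3: ['structure', 'in'] (min_width=12, slack=0)
Line 4: ['fruit', 'white'] (min_width=11, slack=1)
Line 5: ['was', 'garden'] (min_width=10, slack=2)
Line 6: ['problem'] (min_width=7, slack=5)
Line 7: ['sound', 'up'] (min_width=8, slack=4)
Line 8: ['distance'] (min_width=8, slack=4)
Line 9: ['white', 'guitar'] (min_width=12, slack=0)
Line 10: ['silver'] (min_width=6, slack=6)
Line 11: ['emerald'] (min_width=7, slack=5)
Line 12: ['glass', 'tree'] (min_width=10, slack=2)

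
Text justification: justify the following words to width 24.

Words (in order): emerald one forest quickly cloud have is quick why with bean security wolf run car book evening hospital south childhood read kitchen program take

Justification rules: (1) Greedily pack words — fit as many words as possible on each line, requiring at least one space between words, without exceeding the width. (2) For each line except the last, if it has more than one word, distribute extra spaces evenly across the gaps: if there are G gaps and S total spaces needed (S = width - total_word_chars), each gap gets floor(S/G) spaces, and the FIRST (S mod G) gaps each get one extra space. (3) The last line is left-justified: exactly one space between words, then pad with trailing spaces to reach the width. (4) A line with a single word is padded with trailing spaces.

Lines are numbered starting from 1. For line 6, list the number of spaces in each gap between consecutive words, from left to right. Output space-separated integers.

Answer: 3 3

Derivation:
Line 1: ['emerald', 'one', 'forest'] (min_width=18, slack=6)
Line 2: ['quickly', 'cloud', 'have', 'is'] (min_width=21, slack=3)
Line 3: ['quick', 'why', 'with', 'bean'] (min_width=19, slack=5)
Line 4: ['security', 'wolf', 'run', 'car'] (min_width=21, slack=3)
Line 5: ['book', 'evening', 'hospital'] (min_width=21, slack=3)
Line 6: ['south', 'childhood', 'read'] (min_width=20, slack=4)
Line 7: ['kitchen', 'program', 'take'] (min_width=20, slack=4)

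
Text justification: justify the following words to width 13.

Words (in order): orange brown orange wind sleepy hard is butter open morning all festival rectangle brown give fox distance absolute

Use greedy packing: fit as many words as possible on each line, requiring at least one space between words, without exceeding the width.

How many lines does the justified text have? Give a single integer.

Answer: 10

Derivation:
Line 1: ['orange', 'brown'] (min_width=12, slack=1)
Line 2: ['orange', 'wind'] (min_width=11, slack=2)
Line 3: ['sleepy', 'hard'] (min_width=11, slack=2)
Line 4: ['is', 'butter'] (min_width=9, slack=4)
Line 5: ['open', 'morning'] (min_width=12, slack=1)
Line 6: ['all', 'festival'] (min_width=12, slack=1)
Line 7: ['rectangle'] (min_width=9, slack=4)
Line 8: ['brown', 'give'] (min_width=10, slack=3)
Line 9: ['fox', 'distance'] (min_width=12, slack=1)
Line 10: ['absolute'] (min_width=8, slack=5)
Total lines: 10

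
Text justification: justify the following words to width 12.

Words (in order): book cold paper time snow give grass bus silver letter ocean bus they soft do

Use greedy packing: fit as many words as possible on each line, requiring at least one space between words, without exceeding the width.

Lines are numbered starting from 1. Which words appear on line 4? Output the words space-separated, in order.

Answer: grass bus

Derivation:
Line 1: ['book', 'cold'] (min_width=9, slack=3)
Line 2: ['paper', 'time'] (min_width=10, slack=2)
Line 3: ['snow', 'give'] (min_width=9, slack=3)
Line 4: ['grass', 'bus'] (min_width=9, slack=3)
Line 5: ['silver'] (min_width=6, slack=6)
Line 6: ['letter', 'ocean'] (min_width=12, slack=0)
Line 7: ['bus', 'they'] (min_width=8, slack=4)
Line 8: ['soft', 'do'] (min_width=7, slack=5)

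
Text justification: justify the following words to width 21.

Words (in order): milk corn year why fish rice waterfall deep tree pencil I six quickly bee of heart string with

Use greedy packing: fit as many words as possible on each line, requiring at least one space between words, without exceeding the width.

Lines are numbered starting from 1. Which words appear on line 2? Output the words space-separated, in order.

Answer: fish rice waterfall

Derivation:
Line 1: ['milk', 'corn', 'year', 'why'] (min_width=18, slack=3)
Line 2: ['fish', 'rice', 'waterfall'] (min_width=19, slack=2)
Line 3: ['deep', 'tree', 'pencil', 'I'] (min_width=18, slack=3)
Line 4: ['six', 'quickly', 'bee', 'of'] (min_width=18, slack=3)
Line 5: ['heart', 'string', 'with'] (min_width=17, slack=4)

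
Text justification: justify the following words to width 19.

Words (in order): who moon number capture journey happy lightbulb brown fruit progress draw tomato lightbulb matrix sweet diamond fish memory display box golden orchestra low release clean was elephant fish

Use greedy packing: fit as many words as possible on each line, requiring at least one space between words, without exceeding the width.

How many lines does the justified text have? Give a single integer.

Answer: 12

Derivation:
Line 1: ['who', 'moon', 'number'] (min_width=15, slack=4)
Line 2: ['capture', 'journey'] (min_width=15, slack=4)
Line 3: ['happy', 'lightbulb'] (min_width=15, slack=4)
Line 4: ['brown', 'fruit'] (min_width=11, slack=8)
Line 5: ['progress', 'draw'] (min_width=13, slack=6)
Line 6: ['tomato', 'lightbulb'] (min_width=16, slack=3)
Line 7: ['matrix', 'sweet'] (min_width=12, slack=7)
Line 8: ['diamond', 'fish', 'memory'] (min_width=19, slack=0)
Line 9: ['display', 'box', 'golden'] (min_width=18, slack=1)
Line 10: ['orchestra', 'low'] (min_width=13, slack=6)
Line 11: ['release', 'clean', 'was'] (min_width=17, slack=2)
Line 12: ['elephant', 'fish'] (min_width=13, slack=6)
Total lines: 12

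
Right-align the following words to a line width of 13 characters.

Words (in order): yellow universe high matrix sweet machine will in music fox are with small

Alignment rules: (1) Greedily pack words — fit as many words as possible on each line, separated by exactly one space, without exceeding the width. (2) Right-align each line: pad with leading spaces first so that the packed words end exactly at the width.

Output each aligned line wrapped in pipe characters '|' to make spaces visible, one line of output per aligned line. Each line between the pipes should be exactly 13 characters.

Line 1: ['yellow'] (min_width=6, slack=7)
Line 2: ['universe', 'high'] (min_width=13, slack=0)
Line 3: ['matrix', 'sweet'] (min_width=12, slack=1)
Line 4: ['machine', 'will'] (min_width=12, slack=1)
Line 5: ['in', 'music', 'fox'] (min_width=12, slack=1)
Line 6: ['are', 'with'] (min_width=8, slack=5)
Line 7: ['small'] (min_width=5, slack=8)

Answer: |       yellow|
|universe high|
| matrix sweet|
| machine will|
| in music fox|
|     are with|
|        small|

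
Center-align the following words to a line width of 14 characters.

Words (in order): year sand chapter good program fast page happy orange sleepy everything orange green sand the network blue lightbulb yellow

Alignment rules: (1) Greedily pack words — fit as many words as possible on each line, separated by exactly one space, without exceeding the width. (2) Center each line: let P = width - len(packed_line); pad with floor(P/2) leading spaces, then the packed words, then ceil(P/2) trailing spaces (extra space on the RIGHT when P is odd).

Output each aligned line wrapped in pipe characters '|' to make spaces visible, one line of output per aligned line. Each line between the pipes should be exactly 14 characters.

Line 1: ['year', 'sand'] (min_width=9, slack=5)
Line 2: ['chapter', 'good'] (min_width=12, slack=2)
Line 3: ['program', 'fast'] (min_width=12, slack=2)
Line 4: ['page', 'happy'] (min_width=10, slack=4)
Line 5: ['orange', 'sleepy'] (min_width=13, slack=1)
Line 6: ['everything'] (min_width=10, slack=4)
Line 7: ['orange', 'green'] (min_width=12, slack=2)
Line 8: ['sand', 'the'] (min_width=8, slack=6)
Line 9: ['network', 'blue'] (min_width=12, slack=2)
Line 10: ['lightbulb'] (min_width=9, slack=5)
Line 11: ['yellow'] (min_width=6, slack=8)

Answer: |  year sand   |
| chapter good |
| program fast |
|  page happy  |
|orange sleepy |
|  everything  |
| orange green |
|   sand the   |
| network blue |
|  lightbulb   |
|    yellow    |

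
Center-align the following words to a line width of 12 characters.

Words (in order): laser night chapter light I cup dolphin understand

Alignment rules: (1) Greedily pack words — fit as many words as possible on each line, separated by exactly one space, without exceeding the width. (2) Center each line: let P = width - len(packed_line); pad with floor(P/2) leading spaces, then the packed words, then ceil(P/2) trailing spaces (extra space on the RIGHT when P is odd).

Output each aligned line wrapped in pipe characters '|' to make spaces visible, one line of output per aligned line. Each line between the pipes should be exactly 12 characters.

Line 1: ['laser', 'night'] (min_width=11, slack=1)
Line 2: ['chapter'] (min_width=7, slack=5)
Line 3: ['light', 'I', 'cup'] (min_width=11, slack=1)
Line 4: ['dolphin'] (min_width=7, slack=5)
Line 5: ['understand'] (min_width=10, slack=2)

Answer: |laser night |
|  chapter   |
|light I cup |
|  dolphin   |
| understand |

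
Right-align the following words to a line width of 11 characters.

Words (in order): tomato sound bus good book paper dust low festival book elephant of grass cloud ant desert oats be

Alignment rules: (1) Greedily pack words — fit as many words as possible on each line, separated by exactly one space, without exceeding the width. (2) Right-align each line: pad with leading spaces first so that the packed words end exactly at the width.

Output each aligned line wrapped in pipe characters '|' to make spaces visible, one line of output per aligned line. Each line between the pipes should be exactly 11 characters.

Line 1: ['tomato'] (min_width=6, slack=5)
Line 2: ['sound', 'bus'] (min_width=9, slack=2)
Line 3: ['good', 'book'] (min_width=9, slack=2)
Line 4: ['paper', 'dust'] (min_width=10, slack=1)
Line 5: ['low'] (min_width=3, slack=8)
Line 6: ['festival'] (min_width=8, slack=3)
Line 7: ['book'] (min_width=4, slack=7)
Line 8: ['elephant', 'of'] (min_width=11, slack=0)
Line 9: ['grass', 'cloud'] (min_width=11, slack=0)
Line 10: ['ant', 'desert'] (min_width=10, slack=1)
Line 11: ['oats', 'be'] (min_width=7, slack=4)

Answer: |     tomato|
|  sound bus|
|  good book|
| paper dust|
|        low|
|   festival|
|       book|
|elephant of|
|grass cloud|
| ant desert|
|    oats be|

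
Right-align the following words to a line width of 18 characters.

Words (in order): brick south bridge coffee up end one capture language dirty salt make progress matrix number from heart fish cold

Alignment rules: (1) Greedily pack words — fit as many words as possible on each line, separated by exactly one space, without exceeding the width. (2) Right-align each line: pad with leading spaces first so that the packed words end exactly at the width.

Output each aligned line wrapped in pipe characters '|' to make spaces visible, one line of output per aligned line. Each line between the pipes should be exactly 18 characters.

Answer: |brick south bridge|
| coffee up end one|
|  capture language|
|   dirty salt make|
|   progress matrix|
| number from heart|
|         fish cold|

Derivation:
Line 1: ['brick', 'south', 'bridge'] (min_width=18, slack=0)
Line 2: ['coffee', 'up', 'end', 'one'] (min_width=17, slack=1)
Line 3: ['capture', 'language'] (min_width=16, slack=2)
Line 4: ['dirty', 'salt', 'make'] (min_width=15, slack=3)
Line 5: ['progress', 'matrix'] (min_width=15, slack=3)
Line 6: ['number', 'from', 'heart'] (min_width=17, slack=1)
Line 7: ['fish', 'cold'] (min_width=9, slack=9)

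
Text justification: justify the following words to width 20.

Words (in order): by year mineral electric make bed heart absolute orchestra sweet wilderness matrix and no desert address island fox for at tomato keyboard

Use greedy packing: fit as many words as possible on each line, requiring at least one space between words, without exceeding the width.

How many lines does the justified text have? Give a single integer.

Line 1: ['by', 'year', 'mineral'] (min_width=15, slack=5)
Line 2: ['electric', 'make', 'bed'] (min_width=17, slack=3)
Line 3: ['heart', 'absolute'] (min_width=14, slack=6)
Line 4: ['orchestra', 'sweet'] (min_width=15, slack=5)
Line 5: ['wilderness', 'matrix'] (min_width=17, slack=3)
Line 6: ['and', 'no', 'desert'] (min_width=13, slack=7)
Line 7: ['address', 'island', 'fox'] (min_width=18, slack=2)
Line 8: ['for', 'at', 'tomato'] (min_width=13, slack=7)
Line 9: ['keyboard'] (min_width=8, slack=12)
Total lines: 9

Answer: 9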